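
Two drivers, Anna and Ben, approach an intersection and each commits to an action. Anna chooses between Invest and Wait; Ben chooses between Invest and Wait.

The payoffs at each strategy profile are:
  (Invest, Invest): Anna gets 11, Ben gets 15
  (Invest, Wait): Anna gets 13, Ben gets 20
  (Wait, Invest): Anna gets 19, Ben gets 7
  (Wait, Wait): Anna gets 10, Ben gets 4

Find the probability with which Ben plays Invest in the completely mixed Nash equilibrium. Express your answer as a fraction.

Let y be the probability that Ben plays Invest. In a completely mixed equilibrium, Anna must be indifferent between Invest and Wait.
Anna's expected payoff from Invest is 11y + 13(1−y); from Wait it is 19y + 10(1−y).
Setting these equal: −2y + 13 = 9y + 10, so y = 3/11.

3/11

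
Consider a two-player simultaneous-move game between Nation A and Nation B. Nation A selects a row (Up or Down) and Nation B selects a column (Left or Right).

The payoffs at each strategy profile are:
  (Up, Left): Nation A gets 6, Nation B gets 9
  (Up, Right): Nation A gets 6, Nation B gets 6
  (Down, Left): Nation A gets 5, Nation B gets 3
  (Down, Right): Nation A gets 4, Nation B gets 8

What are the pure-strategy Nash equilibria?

(Up, Left)

(Up, Left): Nation A gets 6 ≥ 5 from Down, and Nation B gets 9 ≥ 6 from Right — Nash equilibrium.
(Up, Right): Nation B prefers Left (9 > 6) — not an equilibrium.
(Down, Left): Nation A prefers Up (6 > 5); Nation B prefers Right (8 > 3) — not an equilibrium.
(Down, Right): Nation A prefers Up (6 > 4) — not an equilibrium.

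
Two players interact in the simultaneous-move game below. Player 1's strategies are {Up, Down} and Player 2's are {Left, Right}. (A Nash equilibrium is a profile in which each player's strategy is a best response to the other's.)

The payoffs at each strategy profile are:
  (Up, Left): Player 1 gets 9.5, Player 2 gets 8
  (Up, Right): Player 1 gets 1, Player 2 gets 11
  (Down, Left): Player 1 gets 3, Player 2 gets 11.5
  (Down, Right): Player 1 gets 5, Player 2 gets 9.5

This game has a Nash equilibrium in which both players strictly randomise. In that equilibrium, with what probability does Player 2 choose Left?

8/21

Let q be the probability that Player 2 plays Left. In a completely mixed equilibrium, Player 1 must be indifferent between Up and Down.
Player 1's expected payoff from Up is 9.5q + (1−q); from Down it is 3q + 5(1−q).
Setting these equal: 8.5q + 1 = −2q + 5, so q = 8/21.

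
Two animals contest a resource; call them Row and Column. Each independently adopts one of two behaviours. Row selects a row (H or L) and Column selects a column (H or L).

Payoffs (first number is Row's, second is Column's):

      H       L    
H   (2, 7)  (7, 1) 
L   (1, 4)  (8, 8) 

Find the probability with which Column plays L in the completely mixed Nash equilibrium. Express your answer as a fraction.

Let y be the probability that Column plays H. In a completely mixed equilibrium, Row must be indifferent between H and L.
Row's expected payoff from H is 2y + 7(1−y); from L it is y + 8(1−y).
Setting these equal: −5y + 7 = −7y + 8, so y = 1/2.
Therefore Column plays L with probability 1 − 1/2 = 1/2.

1/2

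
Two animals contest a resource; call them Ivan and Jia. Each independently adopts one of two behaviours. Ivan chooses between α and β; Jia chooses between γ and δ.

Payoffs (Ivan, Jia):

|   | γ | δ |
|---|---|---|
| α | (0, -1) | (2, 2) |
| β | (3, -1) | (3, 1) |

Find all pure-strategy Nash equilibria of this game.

(β, δ)

(α, γ): Ivan prefers β (3 > 0); Jia prefers δ (2 > -1) — not an equilibrium.
(α, δ): Ivan prefers β (3 > 2) — not an equilibrium.
(β, γ): Jia prefers δ (1 > -1) — not an equilibrium.
(β, δ): Ivan gets 3 ≥ 2 from α, and Jia gets 1 ≥ -1 from γ — Nash equilibrium.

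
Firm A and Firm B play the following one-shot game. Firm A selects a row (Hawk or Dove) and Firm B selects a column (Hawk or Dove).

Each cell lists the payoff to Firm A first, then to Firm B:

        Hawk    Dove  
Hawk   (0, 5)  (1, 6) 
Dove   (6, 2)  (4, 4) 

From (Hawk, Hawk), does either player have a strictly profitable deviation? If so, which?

Firm A at (Hawk, Hawk) earns 0; deviating to Dove yields 6 — a strict improvement.
Firm B earns 5; deviating to Dove yields 6 — a strict improvement.
Both Firm A and Firm B have strictly profitable deviations.

Both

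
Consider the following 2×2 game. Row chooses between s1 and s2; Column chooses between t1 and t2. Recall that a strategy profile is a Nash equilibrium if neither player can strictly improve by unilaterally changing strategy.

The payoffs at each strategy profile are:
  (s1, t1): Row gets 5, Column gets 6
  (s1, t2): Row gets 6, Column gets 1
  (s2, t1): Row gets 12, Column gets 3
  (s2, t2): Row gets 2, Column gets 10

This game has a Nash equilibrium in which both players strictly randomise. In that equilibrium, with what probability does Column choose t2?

7/11

Let q be the probability that Column plays t1. In a completely mixed equilibrium, Row must be indifferent between s1 and s2.
Row's expected payoff from s1 is 5q + 6(1−q); from s2 it is 12q + 2(1−q).
Setting these equal: −q + 6 = 10q + 2, so q = 4/11.
Therefore Column plays t2 with probability 1 − 4/11 = 7/11.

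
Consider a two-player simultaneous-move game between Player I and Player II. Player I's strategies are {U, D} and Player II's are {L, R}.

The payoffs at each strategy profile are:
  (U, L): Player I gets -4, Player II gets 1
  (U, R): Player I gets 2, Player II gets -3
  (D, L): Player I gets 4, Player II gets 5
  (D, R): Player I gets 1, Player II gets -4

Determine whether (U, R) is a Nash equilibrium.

At (U, R), Player I earns 2; switching to D would give 1, so Player I has no profitable deviation.
Player II earns -3; switching to L would give 1, so Player II would deviate.
Since at least one player can profitably deviate, this is not a Nash equilibrium.

No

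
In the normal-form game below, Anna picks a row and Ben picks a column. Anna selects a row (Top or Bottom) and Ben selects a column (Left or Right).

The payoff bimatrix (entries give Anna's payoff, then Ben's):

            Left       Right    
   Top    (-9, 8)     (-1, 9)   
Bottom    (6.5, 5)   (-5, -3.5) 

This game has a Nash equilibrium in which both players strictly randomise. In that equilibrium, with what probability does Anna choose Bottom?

Let x be the probability that Anna plays Top. In a completely mixed equilibrium, Ben must be indifferent between Left and Right.
Ben's expected payoff from Left is 8x + 5(1−x); from Right it is 9x − 3.5(1−x).
Setting these equal: 3x + 5 = 12.5x − 3.5, so x = 17/19.
Therefore Anna plays Bottom with probability 1 − 17/19 = 2/19.

2/19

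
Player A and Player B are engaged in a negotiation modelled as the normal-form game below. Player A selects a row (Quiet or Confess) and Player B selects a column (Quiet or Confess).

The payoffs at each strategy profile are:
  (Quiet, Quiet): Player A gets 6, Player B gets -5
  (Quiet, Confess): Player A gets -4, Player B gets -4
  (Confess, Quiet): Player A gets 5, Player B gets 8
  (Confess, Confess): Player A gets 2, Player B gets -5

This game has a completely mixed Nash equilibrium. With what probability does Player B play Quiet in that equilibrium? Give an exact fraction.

Let q be the probability that Player B plays Quiet. In a completely mixed equilibrium, Player A must be indifferent between Quiet and Confess.
Player A's expected payoff from Quiet is 6q − 4(1−q); from Confess it is 5q + 2(1−q).
Setting these equal: 10q − 4 = 3q + 2, so q = 6/7.

6/7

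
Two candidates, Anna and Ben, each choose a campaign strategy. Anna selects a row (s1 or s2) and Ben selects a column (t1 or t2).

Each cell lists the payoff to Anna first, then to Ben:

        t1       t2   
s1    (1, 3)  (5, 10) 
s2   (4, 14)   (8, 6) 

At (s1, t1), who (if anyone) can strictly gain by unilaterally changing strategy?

Anna at (s1, t1) earns 1; deviating to s2 yields 4 — a strict improvement.
Ben earns 3; deviating to t2 yields 10 — a strict improvement.
Both Anna and Ben have strictly profitable deviations.

Both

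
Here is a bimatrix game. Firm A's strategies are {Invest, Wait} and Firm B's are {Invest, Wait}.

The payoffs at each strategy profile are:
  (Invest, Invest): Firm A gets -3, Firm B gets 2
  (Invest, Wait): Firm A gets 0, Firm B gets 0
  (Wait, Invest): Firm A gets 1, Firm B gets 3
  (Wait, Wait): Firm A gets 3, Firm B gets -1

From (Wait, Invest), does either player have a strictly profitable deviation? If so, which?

Neither

Firm A at (Wait, Invest) earns 1; deviating to Invest yields -3 — not better.
Firm B earns 3; deviating to Wait yields -1 — not better.
Neither player can strictly improve; the profile is a Nash equilibrium.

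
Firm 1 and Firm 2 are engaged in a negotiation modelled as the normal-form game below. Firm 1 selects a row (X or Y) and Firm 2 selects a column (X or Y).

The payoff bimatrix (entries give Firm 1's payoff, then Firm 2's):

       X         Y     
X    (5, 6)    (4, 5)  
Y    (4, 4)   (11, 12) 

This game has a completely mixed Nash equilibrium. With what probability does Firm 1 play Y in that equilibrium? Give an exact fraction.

Let r be the probability that Firm 1 plays X. In a completely mixed equilibrium, Firm 2 must be indifferent between X and Y.
Firm 2's expected payoff from X is 6r + 4(1−r); from Y it is 5r + 12(1−r).
Setting these equal: 2r + 4 = −7r + 12, so r = 8/9.
Therefore Firm 1 plays Y with probability 1 − 8/9 = 1/9.

1/9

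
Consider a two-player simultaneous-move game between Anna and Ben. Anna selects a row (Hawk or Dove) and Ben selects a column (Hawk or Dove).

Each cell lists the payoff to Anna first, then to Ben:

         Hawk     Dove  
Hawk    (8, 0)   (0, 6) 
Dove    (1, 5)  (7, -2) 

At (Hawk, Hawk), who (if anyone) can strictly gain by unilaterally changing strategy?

Anna at (Hawk, Hawk) earns 8; deviating to Dove yields 1 — not better.
Ben earns 0; deviating to Dove yields 6 — a strict improvement.
Only Ben has a strictly profitable deviation.

Ben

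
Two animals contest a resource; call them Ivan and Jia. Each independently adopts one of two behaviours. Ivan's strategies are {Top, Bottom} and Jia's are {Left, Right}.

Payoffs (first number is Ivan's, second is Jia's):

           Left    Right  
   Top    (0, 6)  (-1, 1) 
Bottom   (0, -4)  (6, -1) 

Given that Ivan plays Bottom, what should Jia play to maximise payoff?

Right

Against Bottom, Jia earns -4 from Left and -1 from Right.
So Right is the best response.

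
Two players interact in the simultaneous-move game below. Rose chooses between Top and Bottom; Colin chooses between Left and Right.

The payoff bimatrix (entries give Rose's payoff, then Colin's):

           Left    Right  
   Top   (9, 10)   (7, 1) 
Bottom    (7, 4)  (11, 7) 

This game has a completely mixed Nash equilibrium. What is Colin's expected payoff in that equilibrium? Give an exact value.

11/2

First find p, the probability Rose plays Top, from Colin's indifference between Left and Right: 10p + 4(1−p) = p + 7(1−p), giving p = 1/4.
Since Colin is indifferent in equilibrium, Colin's expected payoff equals the payoff from either column against (1/4, 3/4). Using Left: 10(1/4) + 4(3/4) = 11/2.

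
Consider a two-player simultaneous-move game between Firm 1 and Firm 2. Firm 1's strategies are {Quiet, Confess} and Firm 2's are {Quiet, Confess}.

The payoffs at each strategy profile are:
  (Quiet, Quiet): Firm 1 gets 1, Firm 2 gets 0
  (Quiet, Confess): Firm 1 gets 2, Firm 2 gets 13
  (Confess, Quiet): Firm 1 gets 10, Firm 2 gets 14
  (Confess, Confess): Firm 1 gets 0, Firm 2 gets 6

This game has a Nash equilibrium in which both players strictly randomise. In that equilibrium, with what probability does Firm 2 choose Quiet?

Let q be the probability that Firm 2 plays Quiet. In a completely mixed equilibrium, Firm 1 must be indifferent between Quiet and Confess.
Firm 1's expected payoff from Quiet is q + 2(1−q); from Confess it is 10q.
Setting these equal: −q + 2 = 10q, so q = 2/11.

2/11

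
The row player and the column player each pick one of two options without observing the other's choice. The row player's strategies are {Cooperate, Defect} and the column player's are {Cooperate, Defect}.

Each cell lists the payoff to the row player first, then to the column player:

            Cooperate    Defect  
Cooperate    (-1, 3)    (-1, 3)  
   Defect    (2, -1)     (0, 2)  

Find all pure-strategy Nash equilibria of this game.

(Cooperate, Cooperate): the row player prefers Defect (2 > -1) — not an equilibrium.
(Cooperate, Defect): the row player prefers Defect (0 > -1) — not an equilibrium.
(Defect, Cooperate): the column player prefers Defect (2 > -1) — not an equilibrium.
(Defect, Defect): the row player gets 0 ≥ -1 from Cooperate, and the column player gets 2 ≥ -1 from Cooperate — Nash equilibrium.

(Defect, Defect)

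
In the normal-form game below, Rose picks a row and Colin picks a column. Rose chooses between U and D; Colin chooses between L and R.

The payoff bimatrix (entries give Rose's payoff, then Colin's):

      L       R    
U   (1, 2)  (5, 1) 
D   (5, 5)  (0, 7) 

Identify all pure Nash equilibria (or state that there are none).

none

(U, L): Rose prefers D (5 > 1) — not an equilibrium.
(U, R): Colin prefers L (2 > 1) — not an equilibrium.
(D, L): Colin prefers R (7 > 5) — not an equilibrium.
(D, R): Rose prefers U (5 > 0) — not an equilibrium.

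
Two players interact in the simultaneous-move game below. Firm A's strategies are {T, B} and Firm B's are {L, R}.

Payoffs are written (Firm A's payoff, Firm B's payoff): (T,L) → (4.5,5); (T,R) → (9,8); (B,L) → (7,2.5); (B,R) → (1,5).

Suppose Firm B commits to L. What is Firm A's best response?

B

Against L, Firm A earns 4.5 from T and 7 from B.
So B is the best response.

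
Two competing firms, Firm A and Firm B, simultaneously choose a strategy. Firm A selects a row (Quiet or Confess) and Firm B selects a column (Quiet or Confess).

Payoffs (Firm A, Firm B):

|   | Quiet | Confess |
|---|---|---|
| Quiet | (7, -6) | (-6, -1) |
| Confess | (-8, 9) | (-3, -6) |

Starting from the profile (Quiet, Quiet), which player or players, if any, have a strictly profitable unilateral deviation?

Firm A at (Quiet, Quiet) earns 7; deviating to Confess yields -8 — not better.
Firm B earns -6; deviating to Confess yields -1 — a strict improvement.
Only Firm B has a strictly profitable deviation.

Firm B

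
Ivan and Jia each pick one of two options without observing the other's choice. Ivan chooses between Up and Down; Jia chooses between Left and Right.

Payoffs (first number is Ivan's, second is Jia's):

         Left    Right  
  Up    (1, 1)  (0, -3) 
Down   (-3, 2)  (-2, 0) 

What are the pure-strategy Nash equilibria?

(Up, Left)

(Up, Left): Ivan gets 1 ≥ -3 from Down, and Jia gets 1 ≥ -3 from Right — Nash equilibrium.
(Up, Right): Jia prefers Left (1 > -3) — not an equilibrium.
(Down, Left): Ivan prefers Up (1 > -3) — not an equilibrium.
(Down, Right): Ivan prefers Up (0 > -2); Jia prefers Left (2 > 0) — not an equilibrium.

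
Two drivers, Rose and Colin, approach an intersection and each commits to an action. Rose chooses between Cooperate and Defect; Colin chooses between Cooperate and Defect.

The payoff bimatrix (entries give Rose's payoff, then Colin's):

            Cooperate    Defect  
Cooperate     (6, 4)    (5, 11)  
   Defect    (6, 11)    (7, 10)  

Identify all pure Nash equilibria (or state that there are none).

(Cooperate, Cooperate): Colin prefers Defect (11 > 4) — not an equilibrium.
(Cooperate, Defect): Rose prefers Defect (7 > 5) — not an equilibrium.
(Defect, Cooperate): Rose gets 6 ≥ 6 from Cooperate, and Colin gets 11 ≥ 10 from Defect — Nash equilibrium.
(Defect, Defect): Colin prefers Cooperate (11 > 10) — not an equilibrium.

(Defect, Cooperate)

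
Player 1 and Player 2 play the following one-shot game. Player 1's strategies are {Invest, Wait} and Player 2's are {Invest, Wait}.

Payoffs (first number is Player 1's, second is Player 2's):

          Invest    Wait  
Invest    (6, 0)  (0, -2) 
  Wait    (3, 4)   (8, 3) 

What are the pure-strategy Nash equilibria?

(Invest, Invest)

(Invest, Invest): Player 1 gets 6 ≥ 3 from Wait, and Player 2 gets 0 ≥ -2 from Wait — Nash equilibrium.
(Invest, Wait): Player 1 prefers Wait (8 > 0); Player 2 prefers Invest (0 > -2) — not an equilibrium.
(Wait, Invest): Player 1 prefers Invest (6 > 3) — not an equilibrium.
(Wait, Wait): Player 2 prefers Invest (4 > 3) — not an equilibrium.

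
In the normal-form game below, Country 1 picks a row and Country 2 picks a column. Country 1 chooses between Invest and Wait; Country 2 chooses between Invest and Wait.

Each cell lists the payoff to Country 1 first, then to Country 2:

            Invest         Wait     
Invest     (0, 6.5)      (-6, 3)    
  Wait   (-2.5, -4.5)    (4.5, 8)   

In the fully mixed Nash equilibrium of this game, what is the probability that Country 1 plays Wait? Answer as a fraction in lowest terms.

7/32

Let r be the probability that Country 1 plays Invest. In a completely mixed equilibrium, Country 2 must be indifferent between Invest and Wait.
Country 2's expected payoff from Invest is 6.5r − 4.5(1−r); from Wait it is 3r + 8(1−r).
Setting these equal: 11r − 4.5 = −5r + 8, so r = 25/32.
Therefore Country 1 plays Wait with probability 1 − 25/32 = 7/32.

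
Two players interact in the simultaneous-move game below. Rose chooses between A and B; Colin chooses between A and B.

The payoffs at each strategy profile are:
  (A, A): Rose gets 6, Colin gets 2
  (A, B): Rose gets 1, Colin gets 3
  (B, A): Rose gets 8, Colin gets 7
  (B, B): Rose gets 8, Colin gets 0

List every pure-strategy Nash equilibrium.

(A, A): Rose prefers B (8 > 6); Colin prefers B (3 > 2) — not an equilibrium.
(A, B): Rose prefers B (8 > 1) — not an equilibrium.
(B, A): Rose gets 8 ≥ 6 from A, and Colin gets 7 ≥ 0 from B — Nash equilibrium.
(B, B): Colin prefers A (7 > 0) — not an equilibrium.

(B, A)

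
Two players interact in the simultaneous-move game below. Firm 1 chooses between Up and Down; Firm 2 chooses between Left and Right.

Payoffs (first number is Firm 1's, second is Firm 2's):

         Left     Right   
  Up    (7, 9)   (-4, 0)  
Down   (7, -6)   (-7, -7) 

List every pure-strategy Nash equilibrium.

(Up, Left) and (Down, Left)

(Up, Left): Firm 1 gets 7 ≥ 7 from Down, and Firm 2 gets 9 ≥ 0 from Right — Nash equilibrium.
(Up, Right): Firm 2 prefers Left (9 > 0) — not an equilibrium.
(Down, Left): Firm 1 gets 7 ≥ 7 from Up, and Firm 2 gets -6 ≥ -7 from Right — Nash equilibrium.
(Down, Right): Firm 1 prefers Up (-4 > -7); Firm 2 prefers Left (-6 > -7) — not an equilibrium.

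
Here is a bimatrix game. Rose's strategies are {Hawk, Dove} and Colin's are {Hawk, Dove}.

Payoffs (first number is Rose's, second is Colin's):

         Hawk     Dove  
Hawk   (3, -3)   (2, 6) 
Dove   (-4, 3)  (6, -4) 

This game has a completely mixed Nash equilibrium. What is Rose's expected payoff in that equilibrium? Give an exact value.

26/11

First find y, the probability Colin plays Hawk, from Rose's indifference between Hawk and Dove: 3y + 2(1−y) = −4y + 6(1−y), giving y = 4/11.
Since Rose is indifferent in equilibrium, Rose's expected payoff equals the payoff from either row against (4/11, 7/11). Using Hawk: 3(4/11) + 2(7/11) = 26/11.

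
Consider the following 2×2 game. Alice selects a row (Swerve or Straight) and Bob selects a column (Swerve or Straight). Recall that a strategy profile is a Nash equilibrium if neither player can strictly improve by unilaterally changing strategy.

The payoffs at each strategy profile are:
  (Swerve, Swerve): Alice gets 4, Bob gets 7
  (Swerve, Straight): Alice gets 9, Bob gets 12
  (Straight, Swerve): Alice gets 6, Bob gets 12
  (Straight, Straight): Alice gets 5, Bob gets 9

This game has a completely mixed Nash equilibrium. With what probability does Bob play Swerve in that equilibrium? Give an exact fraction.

2/3

Let q be the probability that Bob plays Swerve. In a completely mixed equilibrium, Alice must be indifferent between Swerve and Straight.
Alice's expected payoff from Swerve is 4q + 9(1−q); from Straight it is 6q + 5(1−q).
Setting these equal: −5q + 9 = q + 5, so q = 2/3.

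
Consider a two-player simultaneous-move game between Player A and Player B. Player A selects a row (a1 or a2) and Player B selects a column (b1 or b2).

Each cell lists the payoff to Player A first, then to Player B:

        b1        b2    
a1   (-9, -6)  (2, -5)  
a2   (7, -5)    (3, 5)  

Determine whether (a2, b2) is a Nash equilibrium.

At (a2, b2), Player A earns 3; switching to a1 would give 2, so Player A has no profitable deviation.
Player B earns 5; switching to b1 would give -5, so Player B has no profitable deviation.
Neither player can gain by a unilateral deviation, so this profile is a Nash equilibrium.

Yes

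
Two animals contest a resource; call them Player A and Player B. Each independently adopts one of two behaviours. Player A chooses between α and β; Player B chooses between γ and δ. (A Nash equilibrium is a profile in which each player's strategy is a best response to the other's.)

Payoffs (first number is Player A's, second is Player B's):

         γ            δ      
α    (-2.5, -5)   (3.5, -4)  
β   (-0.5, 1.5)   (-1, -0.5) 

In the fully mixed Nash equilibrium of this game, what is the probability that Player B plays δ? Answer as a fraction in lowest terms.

Let c be the probability that Player B plays γ. In a completely mixed equilibrium, Player A must be indifferent between α and β.
Player A's expected payoff from α is −2.5c + 3.5(1−c); from β it is −0.5c − (1−c).
Setting these equal: −6c + 3.5 = 0.5c − 1, so c = 9/13.
Therefore Player B plays δ with probability 1 − 9/13 = 4/13.

4/13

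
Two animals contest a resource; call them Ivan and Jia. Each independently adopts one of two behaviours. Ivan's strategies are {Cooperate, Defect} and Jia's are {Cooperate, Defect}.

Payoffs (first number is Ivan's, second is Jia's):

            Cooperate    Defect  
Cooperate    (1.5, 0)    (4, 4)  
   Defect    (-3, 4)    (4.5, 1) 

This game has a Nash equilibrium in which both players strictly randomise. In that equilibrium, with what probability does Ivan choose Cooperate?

Let p be the probability that Ivan plays Cooperate. In a completely mixed equilibrium, Jia must be indifferent between Cooperate and Defect.
Jia's expected payoff from Cooperate is 4(1−p); from Defect it is 4p + (1−p).
Setting these equal: −4p + 4 = 3p + 1, so p = 3/7.

3/7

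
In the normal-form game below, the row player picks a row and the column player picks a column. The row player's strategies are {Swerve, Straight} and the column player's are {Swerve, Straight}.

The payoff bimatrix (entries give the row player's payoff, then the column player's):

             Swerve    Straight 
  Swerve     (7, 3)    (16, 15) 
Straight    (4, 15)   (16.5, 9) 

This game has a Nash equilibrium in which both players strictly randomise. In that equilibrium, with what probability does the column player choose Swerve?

Let y be the probability that the column player plays Swerve. In a completely mixed equilibrium, the row player must be indifferent between Swerve and Straight.
The row player's expected payoff from Swerve is 7y + 16(1−y); from Straight it is 4y + 16.5(1−y).
Setting these equal: −9y + 16 = −12.5y + 16.5, so y = 1/7.

1/7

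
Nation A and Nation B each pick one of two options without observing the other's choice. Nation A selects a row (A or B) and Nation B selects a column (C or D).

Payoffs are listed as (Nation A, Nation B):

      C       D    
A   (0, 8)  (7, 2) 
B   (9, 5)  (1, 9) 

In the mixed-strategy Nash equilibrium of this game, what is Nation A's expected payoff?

21/5

First find y, the probability Nation B plays C, from Nation A's indifference between A and B: 7(1−y) = 9y + (1−y), giving y = 2/5.
Since Nation A is indifferent in equilibrium, Nation A's expected payoff equals the payoff from either row against (2/5, 3/5). Using A: 7(3/5) = 21/5.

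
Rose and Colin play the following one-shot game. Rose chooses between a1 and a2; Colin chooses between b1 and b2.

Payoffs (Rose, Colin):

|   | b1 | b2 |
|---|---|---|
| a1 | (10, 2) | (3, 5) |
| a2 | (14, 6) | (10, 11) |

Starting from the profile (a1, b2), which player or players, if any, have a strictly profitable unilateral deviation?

Rose at (a1, b2) earns 3; deviating to a2 yields 10 — a strict improvement.
Colin earns 5; deviating to b1 yields 2 — not better.
Only Rose has a strictly profitable deviation.

Rose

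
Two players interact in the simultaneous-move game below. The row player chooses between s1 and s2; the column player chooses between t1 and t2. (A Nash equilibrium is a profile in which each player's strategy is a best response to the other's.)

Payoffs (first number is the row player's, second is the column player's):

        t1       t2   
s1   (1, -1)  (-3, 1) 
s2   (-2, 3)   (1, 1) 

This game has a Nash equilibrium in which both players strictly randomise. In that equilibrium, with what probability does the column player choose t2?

3/7

Let q be the probability that the column player plays t1. In a completely mixed equilibrium, the row player must be indifferent between s1 and s2.
The row player's expected payoff from s1 is q − 3(1−q); from s2 it is −2q + (1−q).
Setting these equal: 4q − 3 = −3q + 1, so q = 4/7.
Therefore the column player plays t2 with probability 1 − 4/7 = 3/7.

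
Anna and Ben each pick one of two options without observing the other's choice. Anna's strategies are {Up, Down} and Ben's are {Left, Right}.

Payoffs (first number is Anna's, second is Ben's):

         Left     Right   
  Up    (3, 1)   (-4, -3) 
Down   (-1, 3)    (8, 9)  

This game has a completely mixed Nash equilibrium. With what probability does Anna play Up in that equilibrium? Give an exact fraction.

3/5

Let x be the probability that Anna plays Up. In a completely mixed equilibrium, Ben must be indifferent between Left and Right.
Ben's expected payoff from Left is x + 3(1−x); from Right it is −3x + 9(1−x).
Setting these equal: −2x + 3 = −12x + 9, so x = 3/5.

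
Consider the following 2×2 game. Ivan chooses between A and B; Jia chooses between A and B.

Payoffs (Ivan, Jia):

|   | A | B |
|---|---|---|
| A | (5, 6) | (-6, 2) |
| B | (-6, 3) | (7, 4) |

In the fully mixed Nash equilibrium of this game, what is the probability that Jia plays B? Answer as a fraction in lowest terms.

Let c be the probability that Jia plays A. In a completely mixed equilibrium, Ivan must be indifferent between A and B.
Ivan's expected payoff from A is 5c − 6(1−c); from B it is −6c + 7(1−c).
Setting these equal: 11c − 6 = −13c + 7, so c = 13/24.
Therefore Jia plays B with probability 1 − 13/24 = 11/24.

11/24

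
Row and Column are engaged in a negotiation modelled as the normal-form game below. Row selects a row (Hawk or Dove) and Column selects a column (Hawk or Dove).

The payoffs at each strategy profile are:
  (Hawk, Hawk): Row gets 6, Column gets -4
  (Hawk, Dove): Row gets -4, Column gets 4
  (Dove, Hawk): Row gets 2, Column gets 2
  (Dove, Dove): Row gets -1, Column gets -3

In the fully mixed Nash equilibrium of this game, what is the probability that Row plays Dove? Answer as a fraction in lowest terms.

Let r be the probability that Row plays Hawk. In a completely mixed equilibrium, Column must be indifferent between Hawk and Dove.
Column's expected payoff from Hawk is −4r + 2(1−r); from Dove it is 4r − 3(1−r).
Setting these equal: −6r + 2 = 7r − 3, so r = 5/13.
Therefore Row plays Dove with probability 1 − 5/13 = 8/13.

8/13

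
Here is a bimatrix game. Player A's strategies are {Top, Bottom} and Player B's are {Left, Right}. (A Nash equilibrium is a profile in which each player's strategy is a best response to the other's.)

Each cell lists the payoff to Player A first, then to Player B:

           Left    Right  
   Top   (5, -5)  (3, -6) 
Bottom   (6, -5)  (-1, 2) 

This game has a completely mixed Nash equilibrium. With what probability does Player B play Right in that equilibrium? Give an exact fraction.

Let q be the probability that Player B plays Left. In a completely mixed equilibrium, Player A must be indifferent between Top and Bottom.
Player A's expected payoff from Top is 5q + 3(1−q); from Bottom it is 6q − (1−q).
Setting these equal: 2q + 3 = 7q − 1, so q = 4/5.
Therefore Player B plays Right with probability 1 − 4/5 = 1/5.

1/5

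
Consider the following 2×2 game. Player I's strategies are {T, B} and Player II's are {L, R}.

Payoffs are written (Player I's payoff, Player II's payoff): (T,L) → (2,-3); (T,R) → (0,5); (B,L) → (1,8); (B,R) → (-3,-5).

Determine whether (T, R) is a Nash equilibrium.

At (T, R), Player I earns 0; switching to B would give -3, so Player I has no profitable deviation.
Player II earns 5; switching to L would give -3, so Player II has no profitable deviation.
Neither player can gain by a unilateral deviation, so this profile is a Nash equilibrium.

Yes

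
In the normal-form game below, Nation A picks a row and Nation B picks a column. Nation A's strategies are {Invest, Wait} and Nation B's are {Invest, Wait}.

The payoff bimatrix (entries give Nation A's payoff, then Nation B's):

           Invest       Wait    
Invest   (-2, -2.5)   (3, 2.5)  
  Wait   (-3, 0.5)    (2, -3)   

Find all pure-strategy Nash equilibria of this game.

(Invest, Wait)

(Invest, Invest): Nation B prefers Wait (2.5 > -2.5) — not an equilibrium.
(Invest, Wait): Nation A gets 3 ≥ 2 from Wait, and Nation B gets 2.5 ≥ -2.5 from Invest — Nash equilibrium.
(Wait, Invest): Nation A prefers Invest (-2 > -3) — not an equilibrium.
(Wait, Wait): Nation A prefers Invest (3 > 2); Nation B prefers Invest (0.5 > -3) — not an equilibrium.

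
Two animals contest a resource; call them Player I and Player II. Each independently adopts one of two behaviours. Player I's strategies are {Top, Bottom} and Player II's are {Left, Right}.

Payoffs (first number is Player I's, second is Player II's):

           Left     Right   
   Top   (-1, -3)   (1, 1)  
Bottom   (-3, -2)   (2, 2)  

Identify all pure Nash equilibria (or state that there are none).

(Bottom, Right)

(Top, Left): Player II prefers Right (1 > -3) — not an equilibrium.
(Top, Right): Player I prefers Bottom (2 > 1) — not an equilibrium.
(Bottom, Left): Player I prefers Top (-1 > -3); Player II prefers Right (2 > -2) — not an equilibrium.
(Bottom, Right): Player I gets 2 ≥ 1 from Top, and Player II gets 2 ≥ -2 from Left — Nash equilibrium.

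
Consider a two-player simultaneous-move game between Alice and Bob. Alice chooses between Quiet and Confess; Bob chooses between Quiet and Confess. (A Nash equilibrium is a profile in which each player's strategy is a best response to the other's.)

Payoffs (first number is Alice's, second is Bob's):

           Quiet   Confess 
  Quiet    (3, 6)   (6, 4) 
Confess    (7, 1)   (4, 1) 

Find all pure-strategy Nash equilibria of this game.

(Quiet, Quiet): Alice prefers Confess (7 > 3) — not an equilibrium.
(Quiet, Confess): Bob prefers Quiet (6 > 4) — not an equilibrium.
(Confess, Quiet): Alice gets 7 ≥ 3 from Quiet, and Bob gets 1 ≥ 1 from Confess — Nash equilibrium.
(Confess, Confess): Alice prefers Quiet (6 > 4) — not an equilibrium.

(Confess, Quiet)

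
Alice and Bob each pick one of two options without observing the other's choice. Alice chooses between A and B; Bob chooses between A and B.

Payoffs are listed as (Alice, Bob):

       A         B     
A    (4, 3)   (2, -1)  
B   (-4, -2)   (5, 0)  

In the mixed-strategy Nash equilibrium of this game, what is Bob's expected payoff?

-1/3

First find x, the probability Alice plays A, from Bob's indifference between A and B: 3x − 2(1−x) = −x, giving x = 1/3.
Since Bob is indifferent in equilibrium, Bob's expected payoff equals the payoff from either column against (1/3, 2/3). Using A: 3(1/3) − 2(2/3) = -1/3.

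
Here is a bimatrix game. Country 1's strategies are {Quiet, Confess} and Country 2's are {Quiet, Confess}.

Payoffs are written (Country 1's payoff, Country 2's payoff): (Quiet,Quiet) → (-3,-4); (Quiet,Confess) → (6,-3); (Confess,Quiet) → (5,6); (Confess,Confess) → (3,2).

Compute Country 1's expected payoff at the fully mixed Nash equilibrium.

First find y, the probability Country 2 plays Quiet, from Country 1's indifference between Quiet and Confess: −3y + 6(1−y) = 5y + 3(1−y), giving y = 3/11.
Since Country 1 is indifferent in equilibrium, Country 1's expected payoff equals the payoff from either row against (3/11, 8/11). Using Quiet: −3(3/11) + 6(8/11) = 39/11.

39/11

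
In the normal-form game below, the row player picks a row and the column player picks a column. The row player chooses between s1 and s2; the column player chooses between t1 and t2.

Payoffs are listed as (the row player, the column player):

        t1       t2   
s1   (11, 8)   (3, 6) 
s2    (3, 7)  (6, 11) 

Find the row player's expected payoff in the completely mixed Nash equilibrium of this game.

First find q, the probability the column player plays t1, from the row player's indifference between s1 and s2: 11q + 3(1−q) = 3q + 6(1−q), giving q = 3/11.
Since the row player is indifferent in equilibrium, the row player's expected payoff equals the payoff from either row against (3/11, 8/11). Using s1: 11(3/11) + 3(8/11) = 57/11.

57/11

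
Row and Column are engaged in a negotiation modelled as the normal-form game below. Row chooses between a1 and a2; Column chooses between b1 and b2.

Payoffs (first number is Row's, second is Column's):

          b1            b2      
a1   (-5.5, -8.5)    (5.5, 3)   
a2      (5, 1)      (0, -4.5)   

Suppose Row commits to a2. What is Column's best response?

b1

Against a2, Column earns 1 from b1 and -4.5 from b2.
So b1 is the best response.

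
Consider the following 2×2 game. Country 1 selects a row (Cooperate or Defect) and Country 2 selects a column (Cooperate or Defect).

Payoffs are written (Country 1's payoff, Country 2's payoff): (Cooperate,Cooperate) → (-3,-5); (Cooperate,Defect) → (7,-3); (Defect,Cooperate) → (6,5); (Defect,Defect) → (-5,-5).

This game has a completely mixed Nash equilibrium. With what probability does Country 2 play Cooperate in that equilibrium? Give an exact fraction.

Let y be the probability that Country 2 plays Cooperate. In a completely mixed equilibrium, Country 1 must be indifferent between Cooperate and Defect.
Country 1's expected payoff from Cooperate is −3y + 7(1−y); from Defect it is 6y − 5(1−y).
Setting these equal: −10y + 7 = 11y − 5, so y = 4/7.

4/7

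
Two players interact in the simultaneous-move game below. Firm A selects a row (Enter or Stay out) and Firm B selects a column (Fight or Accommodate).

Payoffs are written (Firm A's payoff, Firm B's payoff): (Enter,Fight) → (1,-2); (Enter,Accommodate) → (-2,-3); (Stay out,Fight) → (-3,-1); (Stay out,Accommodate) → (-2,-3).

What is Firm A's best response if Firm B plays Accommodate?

either — both Enter and Stay out are best responses

Against Accommodate, Firm A earns -2 from Enter and -2 from Stay out.
So either strategy is a best response.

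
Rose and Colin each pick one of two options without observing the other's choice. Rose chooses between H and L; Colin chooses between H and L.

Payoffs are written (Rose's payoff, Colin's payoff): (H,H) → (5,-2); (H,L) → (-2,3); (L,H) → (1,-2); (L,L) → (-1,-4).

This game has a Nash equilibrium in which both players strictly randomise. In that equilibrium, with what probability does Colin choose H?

1/5

Let q be the probability that Colin plays H. In a completely mixed equilibrium, Rose must be indifferent between H and L.
Rose's expected payoff from H is 5q − 2(1−q); from L it is q − (1−q).
Setting these equal: 7q − 2 = 2q − 1, so q = 1/5.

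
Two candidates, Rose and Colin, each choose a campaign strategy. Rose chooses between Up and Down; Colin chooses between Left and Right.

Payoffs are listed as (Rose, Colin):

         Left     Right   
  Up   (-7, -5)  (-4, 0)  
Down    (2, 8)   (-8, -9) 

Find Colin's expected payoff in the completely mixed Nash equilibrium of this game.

-45/22

First find x, the probability Rose plays Up, from Colin's indifference between Left and Right: −5x + 8(1−x) = −9(1−x), giving x = 17/22.
Since Colin is indifferent in equilibrium, Colin's expected payoff equals the payoff from either column against (17/22, 5/22). Using Left: −5(17/22) + 8(5/22) = -45/22.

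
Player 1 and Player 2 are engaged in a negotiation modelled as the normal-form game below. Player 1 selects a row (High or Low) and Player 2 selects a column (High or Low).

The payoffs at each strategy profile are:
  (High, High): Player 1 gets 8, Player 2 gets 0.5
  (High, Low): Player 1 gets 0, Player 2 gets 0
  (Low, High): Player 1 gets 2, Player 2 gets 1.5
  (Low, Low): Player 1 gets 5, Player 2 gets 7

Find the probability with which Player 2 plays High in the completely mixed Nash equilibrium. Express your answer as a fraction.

5/11

Let y be the probability that Player 2 plays High. In a completely mixed equilibrium, Player 1 must be indifferent between High and Low.
Player 1's expected payoff from High is 8y; from Low it is 2y + 5(1−y).
Setting these equal: 8y = −3y + 5, so y = 5/11.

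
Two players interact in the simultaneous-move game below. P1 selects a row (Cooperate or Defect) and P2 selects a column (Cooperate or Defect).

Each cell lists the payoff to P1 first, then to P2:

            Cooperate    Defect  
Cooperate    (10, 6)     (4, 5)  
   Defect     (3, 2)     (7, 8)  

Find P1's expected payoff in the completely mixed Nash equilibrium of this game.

29/5

First find q, the probability P2 plays Cooperate, from P1's indifference between Cooperate and Defect: 10q + 4(1−q) = 3q + 7(1−q), giving q = 3/10.
Since P1 is indifferent in equilibrium, P1's expected payoff equals the payoff from either row against (3/10, 7/10). Using Cooperate: 10(3/10) + 4(7/10) = 29/5.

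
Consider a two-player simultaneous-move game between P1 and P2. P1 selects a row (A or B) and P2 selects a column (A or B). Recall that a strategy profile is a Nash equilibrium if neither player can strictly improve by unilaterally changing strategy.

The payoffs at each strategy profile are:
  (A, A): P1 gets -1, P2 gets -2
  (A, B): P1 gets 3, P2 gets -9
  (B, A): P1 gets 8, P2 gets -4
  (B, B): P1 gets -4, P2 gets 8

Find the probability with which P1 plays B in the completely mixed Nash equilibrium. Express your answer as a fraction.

7/19

Let r be the probability that P1 plays A. In a completely mixed equilibrium, P2 must be indifferent between A and B.
P2's expected payoff from A is −2r − 4(1−r); from B it is −9r + 8(1−r).
Setting these equal: 2r − 4 = −17r + 8, so r = 12/19.
Therefore P1 plays B with probability 1 − 12/19 = 7/19.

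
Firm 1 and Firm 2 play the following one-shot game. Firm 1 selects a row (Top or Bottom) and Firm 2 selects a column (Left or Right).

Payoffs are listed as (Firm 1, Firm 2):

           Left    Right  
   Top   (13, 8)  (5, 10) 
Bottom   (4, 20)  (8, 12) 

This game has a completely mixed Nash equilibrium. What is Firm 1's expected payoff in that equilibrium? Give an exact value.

7

First find y, the probability Firm 2 plays Left, from Firm 1's indifference between Top and Bottom: 13y + 5(1−y) = 4y + 8(1−y), giving y = 1/4.
Since Firm 1 is indifferent in equilibrium, Firm 1's expected payoff equals the payoff from either row against (1/4, 3/4). Using Top: 13(1/4) + 5(3/4) = 7.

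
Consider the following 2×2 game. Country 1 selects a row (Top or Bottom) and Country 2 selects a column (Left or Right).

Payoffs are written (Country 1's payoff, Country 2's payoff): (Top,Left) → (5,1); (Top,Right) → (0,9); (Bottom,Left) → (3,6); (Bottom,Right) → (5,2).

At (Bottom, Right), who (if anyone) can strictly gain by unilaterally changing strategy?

Country 2

Country 1 at (Bottom, Right) earns 5; deviating to Top yields 0 — not better.
Country 2 earns 2; deviating to Left yields 6 — a strict improvement.
Only Country 2 has a strictly profitable deviation.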